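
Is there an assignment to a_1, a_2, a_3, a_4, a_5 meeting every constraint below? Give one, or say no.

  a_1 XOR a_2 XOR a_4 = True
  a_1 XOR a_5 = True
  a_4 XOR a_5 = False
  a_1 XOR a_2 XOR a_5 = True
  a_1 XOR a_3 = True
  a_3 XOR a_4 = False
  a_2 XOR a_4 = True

a_1: False; a_2: False; a_3: True; a_4: True; a_5: True

a_1 XOR a_2 XOR a_4 = F XOR F XOR T = True ✓
a_1 XOR a_5 = F XOR T = True ✓
a_4 XOR a_5 = T XOR T = False ✓
a_1 XOR a_2 XOR a_5 = F XOR F XOR T = True ✓
a_1 XOR a_3 = F XOR T = True ✓
a_3 XOR a_4 = T XOR T = False ✓
a_2 XOR a_4 = F XOR T = True ✓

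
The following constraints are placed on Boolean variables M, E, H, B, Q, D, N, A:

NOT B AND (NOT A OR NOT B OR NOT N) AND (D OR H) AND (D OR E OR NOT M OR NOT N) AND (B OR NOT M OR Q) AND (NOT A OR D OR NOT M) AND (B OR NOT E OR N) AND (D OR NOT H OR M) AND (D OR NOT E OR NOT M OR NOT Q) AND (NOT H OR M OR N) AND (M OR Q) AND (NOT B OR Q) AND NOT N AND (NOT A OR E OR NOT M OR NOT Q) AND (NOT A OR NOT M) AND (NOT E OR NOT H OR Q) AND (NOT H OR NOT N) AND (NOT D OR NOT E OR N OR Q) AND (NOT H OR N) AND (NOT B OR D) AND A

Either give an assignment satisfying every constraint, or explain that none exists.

M = False, E = False, H = False, B = False, Q = True, D = True, N = False, A = True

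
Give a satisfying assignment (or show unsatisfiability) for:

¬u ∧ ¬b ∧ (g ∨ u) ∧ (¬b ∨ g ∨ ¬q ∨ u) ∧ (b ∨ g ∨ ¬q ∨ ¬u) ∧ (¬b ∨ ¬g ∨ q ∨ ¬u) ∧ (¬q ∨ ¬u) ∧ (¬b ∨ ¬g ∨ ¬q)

u: False, q: True, b: False, g: True

Unit clause (¬u) forces u = False.
Unit clause (¬b) forces b = False.
In (g ∨ u) only g is left, so g = True.
Set q = True.
All clauses satisfied.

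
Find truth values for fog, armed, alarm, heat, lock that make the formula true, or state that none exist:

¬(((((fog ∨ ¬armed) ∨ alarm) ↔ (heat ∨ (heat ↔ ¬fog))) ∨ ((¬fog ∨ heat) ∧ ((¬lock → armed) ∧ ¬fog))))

fog = False, armed = False, alarm = False, heat = False, lock = False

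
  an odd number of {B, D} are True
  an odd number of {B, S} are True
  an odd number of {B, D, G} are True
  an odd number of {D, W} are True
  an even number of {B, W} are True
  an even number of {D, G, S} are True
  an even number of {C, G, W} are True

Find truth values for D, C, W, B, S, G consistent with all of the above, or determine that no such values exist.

D = False, C = True, W = True, B = True, S = False, G = False

{B, D}: 1 true → odd ✓
{B, S}: 1 true → odd ✓
{B, D, G}: 1 true → odd ✓
{D, W}: 1 true → odd ✓
{B, W}: 2 true → even ✓
{D, G, S}: 0 true → even ✓
{C, G, W}: 2 true → even ✓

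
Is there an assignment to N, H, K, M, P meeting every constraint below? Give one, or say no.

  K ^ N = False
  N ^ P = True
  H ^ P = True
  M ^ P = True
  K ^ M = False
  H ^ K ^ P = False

N: True, H: True, K: True, M: True, P: False

K ^ N = T ^ T = False ✓
N ^ P = T ^ F = True ✓
H ^ P = T ^ F = True ✓
M ^ P = T ^ F = True ✓
K ^ M = T ^ T = False ✓
H ^ K ^ P = T ^ T ^ F = False ✓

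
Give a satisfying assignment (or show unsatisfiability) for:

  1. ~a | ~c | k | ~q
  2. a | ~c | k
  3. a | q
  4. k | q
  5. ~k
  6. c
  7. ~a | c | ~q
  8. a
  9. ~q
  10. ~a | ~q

Case k = True:
  Clause (~k) is falsified — contradiction.
Case k = False:
  (k | q) forces q = True.
  Clause (~q) is falsified — contradiction.
Both cases fail, so the formula is unsatisfiable.

Unsatisfiable — no assignment works.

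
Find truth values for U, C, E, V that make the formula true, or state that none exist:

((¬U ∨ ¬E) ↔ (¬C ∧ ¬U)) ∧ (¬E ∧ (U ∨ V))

U=F, C=F, E=F, V=T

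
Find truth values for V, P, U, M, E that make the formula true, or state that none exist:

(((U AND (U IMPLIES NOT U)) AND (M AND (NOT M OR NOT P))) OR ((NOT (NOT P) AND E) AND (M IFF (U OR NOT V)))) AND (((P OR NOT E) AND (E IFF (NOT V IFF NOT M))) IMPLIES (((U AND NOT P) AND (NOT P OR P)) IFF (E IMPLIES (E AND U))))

V = False, P = True, U = False, M = True, E = True

  ((U AND (U IMPLIES NOT U)) AND (M AND (NOT M OR NOT P))) OR ((NOT (NOT P) AND E) AND (M IFF (U OR NOT V))) = True
    (U AND (U IMPLIES NOT U)) AND (M AND (NOT M OR NOT P)) = False
      U AND (U IMPLIES NOT U) = False
        U IMPLIES NOT U = True
          NOT U = True
      M AND (NOT M OR NOT P) = False
        NOT M OR NOT P = False
          NOT M = False
          NOT P = False
    (NOT (NOT P) AND E) AND (M IFF (U OR NOT V)) = True
      NOT (NOT P) AND E = True
        NOT (NOT P) = True
          NOT P = False
      M IFF (U OR NOT V) = True
        U OR NOT V = True
          NOT V = True
  ((P OR NOT E) AND (E IFF (NOT V IFF NOT M))) IMPLIES (((U AND NOT P) AND (NOT P OR P)) IFF (E IMPLIES (E AND U))) = True
    (P OR NOT E) AND (E IFF (NOT V IFF NOT M)) = False
      P OR NOT E = True
        NOT E = False
      E IFF (NOT V IFF NOT M) = False
        NOT V IFF NOT M = False
          NOT V = True
          NOT M = False
    ((U AND NOT P) AND (NOT P OR P)) IFF (E IMPLIES (E AND U)) = True
      (U AND NOT P) AND (NOT P OR P) = False
        U AND NOT P = False
          NOT P = False
        NOT P OR P = True
          NOT P = False
      E IMPLIES (E AND U) = False
        E AND U = False
Both conjuncts True, so the formula holds.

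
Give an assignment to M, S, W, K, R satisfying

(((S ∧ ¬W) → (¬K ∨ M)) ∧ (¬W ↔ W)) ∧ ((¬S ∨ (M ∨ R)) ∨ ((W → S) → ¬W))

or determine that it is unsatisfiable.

UNSATISFIABLE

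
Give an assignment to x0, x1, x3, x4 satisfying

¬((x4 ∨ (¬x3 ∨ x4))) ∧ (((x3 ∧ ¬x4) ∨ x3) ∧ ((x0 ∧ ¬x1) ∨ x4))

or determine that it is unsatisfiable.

x0 = True, x1 = False, x3 = True, x4 = False

  ¬((x4 ∨ (¬x3 ∨ x4))) = True
    x4 ∨ (¬x3 ∨ x4) = False
      ¬x3 ∨ x4 = False
        ¬x3 = False
  ((x3 ∧ ¬x4) ∨ x3) ∧ ((x0 ∧ ¬x1) ∨ x4) = True
    (x3 ∧ ¬x4) ∨ x3 = True
      x3 ∧ ¬x4 = True
        ¬x4 = True
    (x0 ∧ ¬x1) ∨ x4 = True
      x0 ∧ ¬x1 = True
        ¬x1 = True
Both conjuncts True, so the formula holds.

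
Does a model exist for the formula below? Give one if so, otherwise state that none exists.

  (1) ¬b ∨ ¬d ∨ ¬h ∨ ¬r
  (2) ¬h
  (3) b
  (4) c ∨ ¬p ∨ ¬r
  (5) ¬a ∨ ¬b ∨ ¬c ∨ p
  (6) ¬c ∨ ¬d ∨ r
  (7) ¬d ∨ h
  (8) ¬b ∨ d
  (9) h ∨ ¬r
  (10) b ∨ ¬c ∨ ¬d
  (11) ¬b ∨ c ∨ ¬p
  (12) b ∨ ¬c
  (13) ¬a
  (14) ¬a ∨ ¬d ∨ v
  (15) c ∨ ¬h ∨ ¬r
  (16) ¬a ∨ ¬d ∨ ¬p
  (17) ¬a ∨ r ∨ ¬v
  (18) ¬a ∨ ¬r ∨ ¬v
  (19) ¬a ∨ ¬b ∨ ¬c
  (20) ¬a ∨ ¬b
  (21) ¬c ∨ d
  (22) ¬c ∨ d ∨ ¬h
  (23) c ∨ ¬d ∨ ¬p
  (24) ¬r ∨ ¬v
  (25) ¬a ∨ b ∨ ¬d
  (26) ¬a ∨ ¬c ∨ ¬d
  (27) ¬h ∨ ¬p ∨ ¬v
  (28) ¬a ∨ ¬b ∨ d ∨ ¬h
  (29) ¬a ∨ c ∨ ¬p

Case b = True:
  (¬h) forces h = False.
  (¬d ∨ h) forces d = False.
  Clause (¬b ∨ d) is falsified — contradiction.
Case b = False:
  Clause (b) is falsified — contradiction.
Both cases fail, so the formula is unsatisfiable.

UNSATISFIABLE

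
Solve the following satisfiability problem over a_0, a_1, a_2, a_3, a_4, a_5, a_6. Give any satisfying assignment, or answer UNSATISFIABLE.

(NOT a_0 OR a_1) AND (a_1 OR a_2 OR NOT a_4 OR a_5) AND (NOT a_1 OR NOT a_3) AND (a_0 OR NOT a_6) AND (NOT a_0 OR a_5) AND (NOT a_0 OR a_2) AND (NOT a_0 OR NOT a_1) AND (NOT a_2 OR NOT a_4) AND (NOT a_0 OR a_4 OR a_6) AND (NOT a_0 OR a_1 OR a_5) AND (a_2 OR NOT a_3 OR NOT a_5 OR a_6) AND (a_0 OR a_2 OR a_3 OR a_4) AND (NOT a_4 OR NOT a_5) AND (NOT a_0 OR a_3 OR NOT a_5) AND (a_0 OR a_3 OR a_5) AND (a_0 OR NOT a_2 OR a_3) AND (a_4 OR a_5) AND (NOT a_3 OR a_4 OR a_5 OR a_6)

Try a_0 = True:
  (NOT a_0 OR a_1) forces a_1 = True.
  clause (NOT a_0 OR NOT a_1) is falsified — backtrack.
So a_0 = False.
  then (a_0 OR NOT a_6) forces a_6 = False.
Try a_1 = True:
  (NOT a_1 OR NOT a_3) forces a_3 = False.
  (a_0 OR a_3 OR a_5) forces a_5 = True.
  (NOT a_4 OR NOT a_5) forces a_4 = False.
  (a_0 OR a_2 OR a_3 OR a_4) forces a_2 = True.
  clause (a_0 OR NOT a_2 OR a_3) is falsified — backtrack.
So a_1 = False.
Set a_2 = True.
  then (NOT a_2 OR NOT a_4) forces a_4 = False.
  then (a_0 OR NOT a_2 OR a_3) forces a_3 = True.
  then (a_4 OR a_5) forces a_5 = True.
All clauses satisfied.

a_0 = False, a_1 = False, a_2 = True, a_3 = True, a_4 = False, a_5 = True, a_6 = False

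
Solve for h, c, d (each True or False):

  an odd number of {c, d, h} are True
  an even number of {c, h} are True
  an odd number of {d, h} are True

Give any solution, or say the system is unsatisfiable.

h = False, c = False, d = True

{c, d, h}: 1 true → odd ✓
{c, h}: 0 true → even ✓
{d, h}: 1 true → odd ✓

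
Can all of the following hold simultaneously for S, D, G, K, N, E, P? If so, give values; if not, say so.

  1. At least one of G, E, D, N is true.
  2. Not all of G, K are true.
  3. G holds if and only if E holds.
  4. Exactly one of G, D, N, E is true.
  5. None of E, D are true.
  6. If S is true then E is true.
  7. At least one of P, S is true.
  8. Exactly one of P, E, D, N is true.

Case D = True:
  Constraint (5) is violated (D=T) — contradiction.
Case D = False:
  (5) forces E = False.
  (3) with E=F forces G = False.
  (1) with G=F, E=F, D=F forces N = True.
  (6) with E=F forces S = False.
  (7) with S=F forces P = True.
  Constraint (8) is violated (P=T, N=T) — contradiction.
Both cases fail — unsatisfiable.

No satisfying assignment exists.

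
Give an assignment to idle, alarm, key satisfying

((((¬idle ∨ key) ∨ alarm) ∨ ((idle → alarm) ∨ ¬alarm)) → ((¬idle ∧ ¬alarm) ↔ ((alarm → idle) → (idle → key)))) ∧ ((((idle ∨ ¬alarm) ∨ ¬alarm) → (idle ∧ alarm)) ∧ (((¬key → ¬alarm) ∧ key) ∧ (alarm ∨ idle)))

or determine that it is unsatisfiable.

Case alarm = True: the formula simplifies to ¬((idle → (idle → key))) ∧ ((idle → idle) ∧ (key ∧ key)).
  key = True: the conjunct ¬((idle → (idle → key))) becomes ¬((idle → True)) = False.
  key = False: the conjunct key is False.
Case alarm = False: the conjunct ((idle ∨ ¬alarm) ∨ ¬alarm) → (idle ∧ alarm) becomes (True ∨ True) → (idle ∧ False) = False.
Both cases fail — unsatisfiable.

The formula is unsatisfiable.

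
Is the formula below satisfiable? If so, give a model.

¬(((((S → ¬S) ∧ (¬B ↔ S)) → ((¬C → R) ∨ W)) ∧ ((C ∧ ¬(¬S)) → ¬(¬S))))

B = True, S = False, W = False, R = False, C = False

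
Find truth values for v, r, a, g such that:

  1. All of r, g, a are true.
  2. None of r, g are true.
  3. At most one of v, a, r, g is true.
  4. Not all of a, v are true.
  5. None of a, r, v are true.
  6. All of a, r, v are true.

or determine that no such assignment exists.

Unsatisfiable

Case v = True:
  Constraint (5) is violated (v=T) — contradiction.
Case v = False:
  Constraint (6) is violated (v=F) — contradiction.
Both cases fail — unsatisfiable.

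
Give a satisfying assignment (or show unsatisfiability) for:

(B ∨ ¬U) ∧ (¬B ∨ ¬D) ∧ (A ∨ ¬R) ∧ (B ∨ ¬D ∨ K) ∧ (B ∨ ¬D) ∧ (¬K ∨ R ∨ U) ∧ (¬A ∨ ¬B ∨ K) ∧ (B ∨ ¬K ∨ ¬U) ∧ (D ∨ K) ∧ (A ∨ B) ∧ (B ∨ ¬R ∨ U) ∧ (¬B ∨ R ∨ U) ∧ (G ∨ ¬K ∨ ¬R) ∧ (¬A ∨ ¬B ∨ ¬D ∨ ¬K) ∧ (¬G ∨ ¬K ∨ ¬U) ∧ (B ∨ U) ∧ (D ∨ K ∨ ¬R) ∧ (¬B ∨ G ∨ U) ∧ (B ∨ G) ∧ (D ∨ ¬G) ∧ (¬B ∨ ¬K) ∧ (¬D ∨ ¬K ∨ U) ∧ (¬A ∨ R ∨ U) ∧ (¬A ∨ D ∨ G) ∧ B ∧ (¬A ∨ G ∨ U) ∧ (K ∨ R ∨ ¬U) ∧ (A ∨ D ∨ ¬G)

The formula is unsatisfiable.

Case B = True:
  (¬B ∨ ¬D) forces D = False.
  (D ∨ K) forces K = True.
  Clause (¬B ∨ ¬K) is falsified — contradiction.
Case B = False:
  Clause (B) is falsified — contradiction.
Both cases fail, so the formula is unsatisfiable.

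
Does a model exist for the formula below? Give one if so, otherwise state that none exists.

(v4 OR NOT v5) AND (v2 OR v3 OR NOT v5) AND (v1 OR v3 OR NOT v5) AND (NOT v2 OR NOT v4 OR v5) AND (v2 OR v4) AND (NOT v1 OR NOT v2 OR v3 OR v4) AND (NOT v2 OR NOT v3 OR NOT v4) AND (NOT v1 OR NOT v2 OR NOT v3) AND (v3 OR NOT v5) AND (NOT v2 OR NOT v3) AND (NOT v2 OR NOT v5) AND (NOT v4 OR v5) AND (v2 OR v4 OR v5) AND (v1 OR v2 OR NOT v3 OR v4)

v1 = False, v2 = False, v3 = True, v4 = True, v5 = True

Set v1 = False.
Set v2 = False.
  then (v2 OR v4) forces v4 = True.
  then (NOT v4 OR v5) forces v5 = True.
  then (v2 OR v3 OR NOT v5) forces v3 = True.
All clauses satisfied.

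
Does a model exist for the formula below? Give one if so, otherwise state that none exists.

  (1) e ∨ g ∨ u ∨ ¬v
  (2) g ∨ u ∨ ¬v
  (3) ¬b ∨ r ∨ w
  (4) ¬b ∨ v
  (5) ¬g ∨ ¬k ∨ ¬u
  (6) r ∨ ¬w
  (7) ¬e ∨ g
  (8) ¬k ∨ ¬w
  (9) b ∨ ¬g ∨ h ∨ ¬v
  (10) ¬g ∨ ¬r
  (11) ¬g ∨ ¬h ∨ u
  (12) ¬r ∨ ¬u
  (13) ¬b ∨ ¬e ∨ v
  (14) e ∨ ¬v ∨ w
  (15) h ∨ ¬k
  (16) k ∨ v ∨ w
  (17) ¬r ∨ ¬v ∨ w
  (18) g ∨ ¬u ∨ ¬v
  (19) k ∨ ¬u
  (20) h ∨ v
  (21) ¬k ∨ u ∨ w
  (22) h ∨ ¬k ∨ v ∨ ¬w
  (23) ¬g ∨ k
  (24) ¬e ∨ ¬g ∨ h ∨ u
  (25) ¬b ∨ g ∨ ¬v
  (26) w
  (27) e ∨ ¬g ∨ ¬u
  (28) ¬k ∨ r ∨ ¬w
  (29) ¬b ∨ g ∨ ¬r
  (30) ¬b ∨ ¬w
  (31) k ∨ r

k: False; g: False; e: False; v: False; r: True; u: False; b: False; h: True; w: True

Unit clause (w) forces w = True.
In (¬b ∨ ¬w) only ¬b is left, so b = False.
In (r ∨ ¬w) only r is left, so r = True.
In (¬k ∨ ¬w) only ¬k is left, so k = False.
In (¬g ∨ ¬r) only ¬g is left, so g = False.
In (¬r ∨ ¬u) only ¬u is left, so u = False.
In (g ∨ u ∨ ¬v) only ¬v is left, so v = False.
In (¬e ∨ g) only ¬e is left, so e = False.
In (h ∨ v) only h is left, so h = True.
All clauses satisfied.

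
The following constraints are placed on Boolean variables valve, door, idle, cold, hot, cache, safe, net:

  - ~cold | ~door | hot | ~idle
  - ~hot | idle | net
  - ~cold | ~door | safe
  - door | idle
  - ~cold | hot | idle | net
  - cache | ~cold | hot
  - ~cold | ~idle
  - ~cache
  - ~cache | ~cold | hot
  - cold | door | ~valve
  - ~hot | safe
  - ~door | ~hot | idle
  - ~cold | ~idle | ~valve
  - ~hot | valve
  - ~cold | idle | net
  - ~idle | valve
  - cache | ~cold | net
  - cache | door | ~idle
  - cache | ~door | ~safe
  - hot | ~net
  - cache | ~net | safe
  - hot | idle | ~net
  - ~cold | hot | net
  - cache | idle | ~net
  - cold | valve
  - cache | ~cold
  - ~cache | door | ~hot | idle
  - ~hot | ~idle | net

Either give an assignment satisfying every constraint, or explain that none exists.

Unit clause (~cache) forces cache = False.
In (cache | ~cold) only ~cold is left, so cold = False.
In (cold | valve) only valve is left, so valve = True.
In (cold | door | ~valve) only door is left, so door = True.
In (cache | ~door | ~safe) only ~safe is left, so safe = False.
In (cache | ~net | safe) only ~net is left, so net = False.
In (~hot | safe) only ~hot is left, so hot = False.
Set idle = False.
All clauses satisfied.

valve = True, door = True, idle = False, cold = False, hot = False, cache = False, safe = False, net = False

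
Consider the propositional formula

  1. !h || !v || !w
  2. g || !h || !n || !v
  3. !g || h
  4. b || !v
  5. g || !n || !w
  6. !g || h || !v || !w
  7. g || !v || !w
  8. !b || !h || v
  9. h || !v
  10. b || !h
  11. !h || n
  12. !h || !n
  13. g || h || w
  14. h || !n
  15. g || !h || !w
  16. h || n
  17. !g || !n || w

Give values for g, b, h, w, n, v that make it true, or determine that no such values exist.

Case n = True:
  (!h || !n) forces h = False.
  Clause (h || !n) is falsified — contradiction.
Case n = False:
  (!h || n) forces h = False.
  Clause (h || n) is falsified — contradiction.
Both cases fail, so the formula is unsatisfiable.

Unsatisfiable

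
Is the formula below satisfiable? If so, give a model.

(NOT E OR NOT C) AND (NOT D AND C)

E: False; C: True; D: False

  NOT E OR NOT C = True
    NOT E = True
    NOT C = False
  NOT D AND C = True
    NOT D = True
Both conjuncts True, so the formula holds.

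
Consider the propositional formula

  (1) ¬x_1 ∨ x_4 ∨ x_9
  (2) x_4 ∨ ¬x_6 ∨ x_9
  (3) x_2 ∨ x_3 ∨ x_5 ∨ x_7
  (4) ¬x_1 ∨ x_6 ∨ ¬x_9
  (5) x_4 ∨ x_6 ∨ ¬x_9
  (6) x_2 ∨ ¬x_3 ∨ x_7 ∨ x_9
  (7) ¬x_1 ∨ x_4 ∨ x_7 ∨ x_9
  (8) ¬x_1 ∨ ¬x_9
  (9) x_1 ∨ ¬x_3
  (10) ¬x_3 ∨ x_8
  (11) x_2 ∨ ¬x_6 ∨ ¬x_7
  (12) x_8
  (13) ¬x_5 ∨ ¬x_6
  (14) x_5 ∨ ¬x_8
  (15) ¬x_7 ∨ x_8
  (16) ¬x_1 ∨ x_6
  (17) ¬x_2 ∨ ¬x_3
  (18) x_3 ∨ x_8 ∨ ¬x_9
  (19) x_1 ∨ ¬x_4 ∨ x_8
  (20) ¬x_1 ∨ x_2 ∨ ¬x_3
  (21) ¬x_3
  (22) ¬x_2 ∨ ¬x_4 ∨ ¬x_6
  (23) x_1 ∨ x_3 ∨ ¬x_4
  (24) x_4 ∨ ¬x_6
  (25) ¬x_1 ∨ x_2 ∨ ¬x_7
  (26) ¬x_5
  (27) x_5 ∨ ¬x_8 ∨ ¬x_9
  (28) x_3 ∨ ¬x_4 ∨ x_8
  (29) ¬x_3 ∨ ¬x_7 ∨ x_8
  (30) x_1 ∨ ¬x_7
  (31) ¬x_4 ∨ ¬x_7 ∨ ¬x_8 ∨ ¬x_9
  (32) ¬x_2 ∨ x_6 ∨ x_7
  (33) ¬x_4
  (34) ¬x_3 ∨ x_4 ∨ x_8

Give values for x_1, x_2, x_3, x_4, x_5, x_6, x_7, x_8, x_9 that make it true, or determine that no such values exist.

Case x_5 = True:
  Clause (¬x_5) is falsified — contradiction.
Case x_5 = False:
  (x_8) forces x_8 = True.
  Clause (x_5 ∨ ¬x_8) is falsified — contradiction.
Both cases fail, so the formula is unsatisfiable.

Unsatisfiable — no assignment works.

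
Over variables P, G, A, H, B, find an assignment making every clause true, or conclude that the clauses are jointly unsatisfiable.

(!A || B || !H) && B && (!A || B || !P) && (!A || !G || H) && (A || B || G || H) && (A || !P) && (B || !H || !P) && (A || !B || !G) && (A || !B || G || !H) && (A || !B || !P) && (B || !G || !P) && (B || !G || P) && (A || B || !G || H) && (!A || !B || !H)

P = True, G = False, A = True, H = False, B = True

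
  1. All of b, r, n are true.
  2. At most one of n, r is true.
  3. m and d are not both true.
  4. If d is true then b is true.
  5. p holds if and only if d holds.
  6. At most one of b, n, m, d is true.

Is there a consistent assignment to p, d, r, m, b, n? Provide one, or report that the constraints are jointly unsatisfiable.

Case n = True:
  (1) forces b = True.
  Constraint (6) is violated (b=T, n=T) — contradiction.
Case n = False:
  Constraint (1) is violated (n=F) — contradiction.
Both cases fail — unsatisfiable.

Unsatisfiable — no assignment works.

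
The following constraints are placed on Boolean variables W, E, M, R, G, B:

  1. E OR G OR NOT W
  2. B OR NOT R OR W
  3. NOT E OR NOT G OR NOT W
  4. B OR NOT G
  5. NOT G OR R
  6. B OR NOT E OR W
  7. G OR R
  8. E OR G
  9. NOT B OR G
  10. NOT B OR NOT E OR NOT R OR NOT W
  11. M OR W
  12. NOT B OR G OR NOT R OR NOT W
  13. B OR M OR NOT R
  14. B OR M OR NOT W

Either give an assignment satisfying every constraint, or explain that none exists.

Set W = True.
Set E = True.
  then (NOT E OR NOT G OR NOT W) forces G = False.
  then (G OR R) forces R = True.
  then (NOT B OR G) forces B = False.
  then (B OR M OR NOT R) forces M = True.
All clauses satisfied.

W = True, E = True, M = True, R = True, G = False, B = False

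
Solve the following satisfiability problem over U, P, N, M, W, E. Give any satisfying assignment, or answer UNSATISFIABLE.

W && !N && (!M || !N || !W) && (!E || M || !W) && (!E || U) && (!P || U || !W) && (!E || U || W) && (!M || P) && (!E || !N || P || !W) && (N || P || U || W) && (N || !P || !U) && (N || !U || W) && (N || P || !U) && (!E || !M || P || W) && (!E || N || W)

Unit clause (W) forces W = True.
Unit clause (!N) forces N = False.
Set U = False.
  then (!E || U) forces E = False.
  then (!P || U || !W) forces P = False.
  then (!M || P) forces M = False.
All clauses satisfied.

U=F, P=F, N=F, M=F, W=T, E=F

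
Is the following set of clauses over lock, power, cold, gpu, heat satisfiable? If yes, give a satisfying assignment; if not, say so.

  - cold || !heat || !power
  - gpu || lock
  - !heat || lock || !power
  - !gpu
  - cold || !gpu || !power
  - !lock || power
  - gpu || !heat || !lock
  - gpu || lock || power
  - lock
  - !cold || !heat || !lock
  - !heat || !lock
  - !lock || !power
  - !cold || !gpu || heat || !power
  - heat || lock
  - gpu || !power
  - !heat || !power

UNSATISFIABLE

Case lock = True:
  (!gpu) forces gpu = False.
  (!lock || power) forces power = True.
  Clause (!lock || !power) is falsified — contradiction.
Case lock = False:
  Clause (lock) is falsified — contradiction.
Both cases fail, so the formula is unsatisfiable.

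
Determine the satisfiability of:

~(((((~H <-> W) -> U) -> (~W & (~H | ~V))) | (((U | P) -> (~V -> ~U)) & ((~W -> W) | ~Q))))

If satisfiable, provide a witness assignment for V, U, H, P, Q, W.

V: True; U: True; H: True; P: True; Q: True; W: False

  ~(((((~H <-> W) -> U) -> (~W & (~H | ~V))) | (((U | P) -> (~V -> ~U)) & ((~W -> W) | ~Q)))) = True
    (((~H <-> W) -> U) -> (~W & (~H | ~V))) | (((U | P) -> (~V -> ~U)) & ((~W -> W) | ~Q)) = False
      ((~H <-> W) -> U) -> (~W & (~H | ~V)) = False
        (~H <-> W) -> U = True
          ~H <-> W = True
            ~H = False
        ~W & (~H | ~V) = False
          ~W = True
          ~H | ~V = False
            ~H = False
            ~V = False
      ((U | P) -> (~V -> ~U)) & ((~W -> W) | ~Q) = False
        (U | P) -> (~V -> ~U) = True
          U | P = True
          ~V -> ~U = True
            ~V = False
            ~U = False
        (~W -> W) | ~Q = False
          ~W -> W = False
            ~W = True
          ~Q = False
The formula evaluates to True.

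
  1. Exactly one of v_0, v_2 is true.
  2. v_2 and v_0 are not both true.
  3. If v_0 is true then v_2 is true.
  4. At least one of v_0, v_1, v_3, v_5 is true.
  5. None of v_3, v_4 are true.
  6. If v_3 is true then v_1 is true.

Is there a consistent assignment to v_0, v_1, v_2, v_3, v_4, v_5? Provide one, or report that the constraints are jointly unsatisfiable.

v_0 = False; v_1 = True; v_2 = True; v_3 = False; v_4 = False; v_5 = False

  (1) {v_0, v_2}: 1 true — exactly one ✓
  (2) v_2=T, v_0=F — not both ✓
  (3) v_0=F ⇒ v_2: vacuous ✓
  (4) {v_0, v_1, v_3, v_5}: 1 true — at least one ✓
  (5) {v_3, v_4}: 0 true — none ✓
  (6) v_3=F ⇒ v_1: vacuous ✓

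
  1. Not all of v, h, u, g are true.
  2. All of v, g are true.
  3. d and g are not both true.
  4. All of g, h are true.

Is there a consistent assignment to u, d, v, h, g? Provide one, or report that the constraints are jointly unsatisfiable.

u: False, d: False, v: True, h: True, g: True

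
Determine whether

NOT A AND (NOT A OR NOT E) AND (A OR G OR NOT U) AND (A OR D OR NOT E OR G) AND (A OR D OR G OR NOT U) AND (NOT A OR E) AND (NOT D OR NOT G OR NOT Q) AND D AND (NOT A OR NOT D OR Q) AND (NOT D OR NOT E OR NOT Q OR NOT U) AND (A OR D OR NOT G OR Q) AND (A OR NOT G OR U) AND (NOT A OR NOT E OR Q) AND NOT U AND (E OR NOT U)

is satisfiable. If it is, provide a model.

Unit clause (NOT A) forces A = False.
Unit clause (D) forces D = True.
Unit clause (NOT U) forces U = False.
In (A OR NOT G OR U) only NOT G is left, so G = False.
Set Q = False.
Set E = True.
All clauses satisfied.

U = False; G = False; Q = False; D = True; A = False; E = True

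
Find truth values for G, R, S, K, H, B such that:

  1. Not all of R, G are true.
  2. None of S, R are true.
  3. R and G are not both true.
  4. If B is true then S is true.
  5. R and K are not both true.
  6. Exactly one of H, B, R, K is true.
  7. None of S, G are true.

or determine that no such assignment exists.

G = False; R = False; S = False; K = True; H = False; B = False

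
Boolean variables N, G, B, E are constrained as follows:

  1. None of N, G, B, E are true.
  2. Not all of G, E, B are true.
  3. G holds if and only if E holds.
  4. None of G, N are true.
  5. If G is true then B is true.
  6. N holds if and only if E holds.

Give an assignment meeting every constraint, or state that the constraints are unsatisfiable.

N = False; G = False; B = False; E = False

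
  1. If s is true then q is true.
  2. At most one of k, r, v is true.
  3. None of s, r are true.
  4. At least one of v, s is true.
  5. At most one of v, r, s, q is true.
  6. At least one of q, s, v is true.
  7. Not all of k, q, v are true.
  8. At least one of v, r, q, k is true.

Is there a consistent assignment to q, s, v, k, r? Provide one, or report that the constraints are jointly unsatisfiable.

q = False; s = False; v = True; k = False; r = False

  (1) s=F ⇒ q: vacuous ✓
  (2) {k, r, v}: 1 true — at most one ✓
  (3) {s, r}: 0 true — none ✓
  (4) {v, s}: 1 true — at least one ✓
  (5) {v, r, s, q}: 1 true — at most one ✓
  (6) {q, s, v}: 1 true — at least one ✓
  (7) {k, q, v}: 1/3 true — not all ✓
  (8) {v, r, q, k}: 1 true — at least one ✓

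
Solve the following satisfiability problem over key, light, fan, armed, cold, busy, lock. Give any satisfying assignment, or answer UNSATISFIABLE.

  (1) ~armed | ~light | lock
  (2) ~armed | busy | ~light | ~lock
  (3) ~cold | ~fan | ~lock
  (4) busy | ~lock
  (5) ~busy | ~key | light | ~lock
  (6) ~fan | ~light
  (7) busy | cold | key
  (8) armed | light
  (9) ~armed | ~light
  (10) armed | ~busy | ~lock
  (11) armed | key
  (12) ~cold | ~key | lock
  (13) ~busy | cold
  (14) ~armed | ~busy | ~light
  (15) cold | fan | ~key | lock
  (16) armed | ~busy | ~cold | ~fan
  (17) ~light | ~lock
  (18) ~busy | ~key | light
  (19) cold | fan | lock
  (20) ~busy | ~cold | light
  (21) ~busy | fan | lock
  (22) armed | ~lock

key=F; light=F; fan=T; armed=T; cold=T; busy=F; lock=F

Set key = False.
  then (armed | key) forces armed = True.
  then (~armed | ~light) forces light = False.
Set fan = True.
Try cold = False:
  (busy | cold | key) forces busy = True.
  clause (~busy | cold) is falsified — backtrack.
So cold = True.
  then (~cold | ~fan | ~lock) forces lock = False.
  then (~busy | ~cold | light) forces busy = False.
All clauses satisfied.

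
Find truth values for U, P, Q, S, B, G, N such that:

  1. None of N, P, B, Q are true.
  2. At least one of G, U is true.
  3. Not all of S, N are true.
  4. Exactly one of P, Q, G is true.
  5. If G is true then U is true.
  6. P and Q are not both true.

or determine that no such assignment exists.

U = True, P = False, Q = False, S = True, B = False, G = True, N = False

  (1) {N, P, B, Q}: 0 true — none ✓
  (2) {G, U}: 2 true — at least one ✓
  (3) {S, N}: 1/2 true — not all ✓
  (4) {P, Q, G}: 1 true — exactly one ✓
  (5) G=T ⇒ U: T ✓
  (6) P=F, Q=F — not both ✓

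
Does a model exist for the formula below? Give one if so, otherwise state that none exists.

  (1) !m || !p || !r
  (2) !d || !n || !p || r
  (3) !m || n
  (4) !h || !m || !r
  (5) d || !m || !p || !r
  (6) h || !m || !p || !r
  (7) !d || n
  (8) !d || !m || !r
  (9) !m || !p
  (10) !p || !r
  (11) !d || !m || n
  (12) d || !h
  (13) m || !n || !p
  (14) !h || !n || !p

r=F, d=F, n=T, m=T, h=F, p=F

Set r = False.
Set d = False.
  then (d || !h) forces h = False.
Set n = True.
Set m = True.
  then (!m || !p) forces p = False.
All clauses satisfied.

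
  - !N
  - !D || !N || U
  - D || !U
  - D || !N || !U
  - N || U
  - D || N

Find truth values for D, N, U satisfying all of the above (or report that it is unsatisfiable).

D = True; N = False; U = True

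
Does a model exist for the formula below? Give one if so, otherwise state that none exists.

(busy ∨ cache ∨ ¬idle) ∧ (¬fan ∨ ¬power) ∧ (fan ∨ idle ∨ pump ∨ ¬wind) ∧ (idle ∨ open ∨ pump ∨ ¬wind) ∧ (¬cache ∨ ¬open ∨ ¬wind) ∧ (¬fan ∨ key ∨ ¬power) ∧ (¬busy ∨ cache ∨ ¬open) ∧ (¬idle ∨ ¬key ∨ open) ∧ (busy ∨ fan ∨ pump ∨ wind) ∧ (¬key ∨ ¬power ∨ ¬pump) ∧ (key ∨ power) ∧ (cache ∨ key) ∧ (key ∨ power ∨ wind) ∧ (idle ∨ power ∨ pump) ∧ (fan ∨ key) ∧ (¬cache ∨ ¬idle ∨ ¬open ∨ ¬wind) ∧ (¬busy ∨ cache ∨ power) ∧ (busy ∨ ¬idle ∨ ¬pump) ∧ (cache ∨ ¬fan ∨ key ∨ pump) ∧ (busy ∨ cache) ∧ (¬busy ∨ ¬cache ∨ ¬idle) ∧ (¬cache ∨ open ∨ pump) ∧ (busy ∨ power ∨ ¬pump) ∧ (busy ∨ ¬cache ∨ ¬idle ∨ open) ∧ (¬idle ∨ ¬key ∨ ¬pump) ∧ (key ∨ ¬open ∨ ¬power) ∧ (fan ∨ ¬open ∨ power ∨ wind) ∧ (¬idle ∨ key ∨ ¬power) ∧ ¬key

Case key = True:
  Clause (¬key) is falsified — contradiction.
Case key = False:
  (key ∨ power) forces power = True.
  (¬fan ∨ ¬power) forces fan = False.
  Clause (fan ∨ key) is falsified — contradiction.
Both cases fail, so the formula is unsatisfiable.

The formula is unsatisfiable.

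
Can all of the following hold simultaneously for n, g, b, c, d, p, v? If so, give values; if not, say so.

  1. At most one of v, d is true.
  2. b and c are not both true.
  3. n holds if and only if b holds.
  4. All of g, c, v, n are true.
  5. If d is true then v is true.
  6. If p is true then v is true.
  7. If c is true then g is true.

Case n = True:
  (3) with n=T forces b = True.
  (2) with b=T forces c = False.
  Constraint (4) is violated (c=F) — contradiction.
Case n = False:
  Constraint (4) is violated (n=F) — contradiction.
Both cases fail — unsatisfiable.

UNSATISFIABLE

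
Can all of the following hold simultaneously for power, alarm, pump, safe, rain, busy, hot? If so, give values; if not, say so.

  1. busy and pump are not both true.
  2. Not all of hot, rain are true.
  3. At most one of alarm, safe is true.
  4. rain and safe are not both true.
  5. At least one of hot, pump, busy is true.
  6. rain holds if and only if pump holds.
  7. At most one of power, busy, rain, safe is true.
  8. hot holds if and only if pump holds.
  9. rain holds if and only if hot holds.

power = False; alarm = False; pump = False; safe = False; rain = False; busy = True; hot = False

  (1) busy=T, pump=F — not both ✓
  (2) {hot, rain}: 0/2 true — not all ✓
  (3) {alarm, safe}: 0 true — at most one ✓
  (4) rain=F, safe=F — not both ✓
  (5) {hot, pump, busy}: 1 true — at least one ✓
  (6) rain=F, pump=F — same ✓
  (7) {power, busy, rain, safe}: 1 true — at most one ✓
  (8) hot=F, pump=F — same ✓
  (9) rain=F, hot=F — same ✓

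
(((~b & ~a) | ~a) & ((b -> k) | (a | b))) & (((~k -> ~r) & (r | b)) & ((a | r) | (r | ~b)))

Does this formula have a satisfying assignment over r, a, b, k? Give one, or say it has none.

r: True; a: False; b: True; k: True

  ((~b & ~a) | ~a) & ((b -> k) | (a | b)) = True
    (~b & ~a) | ~a = True
      ~b & ~a = False
        ~b = False
        ~a = True
      ~a = True
    (b -> k) | (a | b) = True
      b -> k = True
      a | b = True
  ((~k -> ~r) & (r | b)) & ((a | r) | (r | ~b)) = True
    (~k -> ~r) & (r | b) = True
      ~k -> ~r = True
        ~k = False
        ~r = False
      r | b = True
    (a | r) | (r | ~b) = True
      a | r = True
      r | ~b = True
        ~b = False
Both conjuncts True, so the formula holds.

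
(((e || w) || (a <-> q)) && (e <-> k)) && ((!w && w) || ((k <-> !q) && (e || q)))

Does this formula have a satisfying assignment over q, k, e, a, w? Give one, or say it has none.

q = False, k = True, e = True, a = False, w = False

  ((e || w) || (a <-> q)) && (e <-> k) = True
    (e || w) || (a <-> q) = True
      e || w = True
      a <-> q = True
    e <-> k = True
  (!w && w) || ((k <-> !q) && (e || q)) = True
    !w && w = False
      !w = True
    (k <-> !q) && (e || q) = True
      k <-> !q = True
        !q = True
      e || q = True
Both conjuncts True, so the formula holds.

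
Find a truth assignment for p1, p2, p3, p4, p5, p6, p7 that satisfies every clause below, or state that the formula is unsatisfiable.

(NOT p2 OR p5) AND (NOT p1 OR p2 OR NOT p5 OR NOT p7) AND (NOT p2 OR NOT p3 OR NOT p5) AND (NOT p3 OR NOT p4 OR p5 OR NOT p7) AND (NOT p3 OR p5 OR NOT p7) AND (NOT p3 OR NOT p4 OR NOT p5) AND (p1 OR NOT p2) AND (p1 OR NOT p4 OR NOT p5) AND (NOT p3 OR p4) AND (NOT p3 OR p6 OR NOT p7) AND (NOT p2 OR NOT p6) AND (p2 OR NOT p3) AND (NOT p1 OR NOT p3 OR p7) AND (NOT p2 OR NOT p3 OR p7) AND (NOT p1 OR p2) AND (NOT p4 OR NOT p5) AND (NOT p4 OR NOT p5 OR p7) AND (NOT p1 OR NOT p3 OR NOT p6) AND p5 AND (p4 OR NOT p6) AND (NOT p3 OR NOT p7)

p1=T, p2=T, p3=F, p4=F, p5=T, p6=F, p7=T

Unit clause (p5) forces p5 = True.
In (NOT p4 OR NOT p5) only NOT p4 is left, so p4 = False.
In (p4 OR NOT p6) only NOT p6 is left, so p6 = False.
In (NOT p3 OR p4) only NOT p3 is left, so p3 = False.
Set p1 = True.
  then (NOT p1 OR p2) forces p2 = True.
Set p7 = True.
All clauses satisfied.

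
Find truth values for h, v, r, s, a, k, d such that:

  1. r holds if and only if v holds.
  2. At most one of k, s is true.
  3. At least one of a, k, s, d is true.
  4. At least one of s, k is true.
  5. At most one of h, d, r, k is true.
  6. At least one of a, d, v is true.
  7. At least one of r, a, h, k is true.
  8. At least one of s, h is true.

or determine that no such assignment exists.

h: False, v: True, r: True, s: True, a: True, k: False, d: False

  (1) r=T, v=T — same ✓
  (2) {k, s}: 1 true — at most one ✓
  (3) {a, k, s, d}: 2 true — at least one ✓
  (4) {s, k}: 1 true — at least one ✓
  (5) {h, d, r, k}: 1 true — at most one ✓
  (6) {a, d, v}: 2 true — at least one ✓
  (7) {r, a, h, k}: 2 true — at least one ✓
  (8) {s, h}: 1 true — at least one ✓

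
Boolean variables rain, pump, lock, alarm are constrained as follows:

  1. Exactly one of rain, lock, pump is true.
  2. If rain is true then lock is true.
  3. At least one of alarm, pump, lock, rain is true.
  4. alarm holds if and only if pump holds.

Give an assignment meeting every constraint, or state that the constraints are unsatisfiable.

rain: False, pump: False, lock: True, alarm: False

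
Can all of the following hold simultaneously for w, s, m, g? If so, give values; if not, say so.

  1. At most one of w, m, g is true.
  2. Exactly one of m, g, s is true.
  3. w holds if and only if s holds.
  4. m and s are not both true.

w: False, s: False, m: False, g: True

  (1) {w, m, g}: 1 true — at most one ✓
  (2) {m, g, s}: 1 true — exactly one ✓
  (3) w=F, s=F — same ✓
  (4) m=F, s=F — not both ✓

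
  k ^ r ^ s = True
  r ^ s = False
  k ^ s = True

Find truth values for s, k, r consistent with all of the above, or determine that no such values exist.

s = False, k = True, r = False

k ^ r ^ s = T ^ F ^ F = True ✓
r ^ s = F ^ F = False ✓
k ^ s = T ^ F = True ✓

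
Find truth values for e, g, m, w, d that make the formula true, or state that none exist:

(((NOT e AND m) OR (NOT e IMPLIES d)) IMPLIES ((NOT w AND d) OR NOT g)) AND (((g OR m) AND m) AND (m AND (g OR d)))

e=T, g=F, m=T, w=F, d=T

  ((NOT e AND m) OR (NOT e IMPLIES d)) IMPLIES ((NOT w AND d) OR NOT g) = True
    (NOT e AND m) OR (NOT e IMPLIES d) = True
      NOT e AND m = False
        NOT e = False
      NOT e IMPLIES d = True
        NOT e = False
    (NOT w AND d) OR NOT g = True
      NOT w AND d = True
        NOT w = True
      NOT g = True
  ((g OR m) AND m) AND (m AND (g OR d)) = True
    (g OR m) AND m = True
      g OR m = True
    m AND (g OR d) = True
      g OR d = True
Both conjuncts True, so the formula holds.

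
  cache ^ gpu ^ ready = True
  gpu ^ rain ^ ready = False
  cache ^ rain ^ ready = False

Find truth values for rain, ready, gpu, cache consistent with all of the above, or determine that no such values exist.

rain: True; ready: True; gpu: False; cache: False

cache ^ gpu ^ ready = F ^ F ^ T = True ✓
gpu ^ rain ^ ready = F ^ T ^ T = False ✓
cache ^ rain ^ ready = F ^ T ^ T = False ✓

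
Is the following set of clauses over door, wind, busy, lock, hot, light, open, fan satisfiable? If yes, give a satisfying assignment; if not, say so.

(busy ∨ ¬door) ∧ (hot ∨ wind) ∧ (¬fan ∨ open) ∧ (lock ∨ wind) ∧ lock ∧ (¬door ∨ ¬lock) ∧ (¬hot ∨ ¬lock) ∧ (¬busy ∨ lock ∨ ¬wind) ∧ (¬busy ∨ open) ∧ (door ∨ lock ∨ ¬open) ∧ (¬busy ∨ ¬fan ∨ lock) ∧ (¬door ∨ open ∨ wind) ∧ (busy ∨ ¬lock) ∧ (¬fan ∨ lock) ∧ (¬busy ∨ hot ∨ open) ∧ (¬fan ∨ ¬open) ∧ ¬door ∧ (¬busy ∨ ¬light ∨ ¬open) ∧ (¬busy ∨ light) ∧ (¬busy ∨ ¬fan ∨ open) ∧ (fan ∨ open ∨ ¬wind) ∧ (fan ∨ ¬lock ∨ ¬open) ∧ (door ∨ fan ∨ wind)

Case door = True:
  Clause (¬door) is falsified — contradiction.
Case door = False:
  (lock) forces lock = True.
  (¬hot ∨ ¬lock) forces hot = False.
  (hot ∨ wind) forces wind = True.
  (busy ∨ ¬lock) forces busy = True.
  (¬busy ∨ open) forces open = True.
  (¬fan ∨ ¬open) forces fan = False.
  Clause (fan ∨ ¬lock ∨ ¬open) is falsified — contradiction.
Both cases fail, so the formula is unsatisfiable.

Unsatisfiable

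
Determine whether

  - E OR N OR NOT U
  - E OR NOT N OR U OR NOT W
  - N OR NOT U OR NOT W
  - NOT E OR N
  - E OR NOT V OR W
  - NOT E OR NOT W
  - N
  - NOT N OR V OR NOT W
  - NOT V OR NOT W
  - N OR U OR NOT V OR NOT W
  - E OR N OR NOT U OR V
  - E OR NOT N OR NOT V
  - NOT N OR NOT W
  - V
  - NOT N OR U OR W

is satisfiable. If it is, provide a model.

E = True, W = False, N = True, U = True, V = True

Unit clause (N) forces N = True.
In (NOT N OR NOT W) only NOT W is left, so W = False.
Unit clause (V) forces V = True.
In (NOT N OR U OR W) only U is left, so U = True.
In (E OR NOT V OR W) only E is left, so E = True.
All clauses satisfied.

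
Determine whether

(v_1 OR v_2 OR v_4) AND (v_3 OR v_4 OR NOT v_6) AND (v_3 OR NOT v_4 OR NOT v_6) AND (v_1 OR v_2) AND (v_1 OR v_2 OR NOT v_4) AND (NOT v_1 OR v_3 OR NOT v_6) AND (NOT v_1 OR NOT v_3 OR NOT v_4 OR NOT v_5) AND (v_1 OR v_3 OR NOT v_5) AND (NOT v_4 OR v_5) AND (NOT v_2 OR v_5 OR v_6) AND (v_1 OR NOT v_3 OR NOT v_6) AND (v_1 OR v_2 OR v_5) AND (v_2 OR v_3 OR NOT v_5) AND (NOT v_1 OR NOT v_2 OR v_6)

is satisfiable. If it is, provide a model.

v_1 = True; v_2 = False; v_3 = True; v_4 = False; v_5 = True; v_6 = False

Set v_1 = True.
Set v_2 = False.
Set v_3 = True.
Try v_4 = True:
  (NOT v_1 OR NOT v_3 OR NOT v_4 OR NOT v_5) forces v_5 = False.
  clause (NOT v_4 OR v_5) is falsified — backtrack.
So v_4 = False.
Set v_5 = True.
Set v_6 = False.
All clauses satisfied.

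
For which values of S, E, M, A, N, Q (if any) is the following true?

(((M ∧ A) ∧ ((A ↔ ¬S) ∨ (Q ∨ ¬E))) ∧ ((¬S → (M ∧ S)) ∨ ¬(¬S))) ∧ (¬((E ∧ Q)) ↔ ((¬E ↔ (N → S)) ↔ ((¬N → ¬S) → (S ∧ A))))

S = True, E = False, M = True, A = True, N = False, Q = True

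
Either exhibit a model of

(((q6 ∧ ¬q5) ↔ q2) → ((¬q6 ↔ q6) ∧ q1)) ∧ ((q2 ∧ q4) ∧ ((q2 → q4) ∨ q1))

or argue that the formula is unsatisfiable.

q1 = True; q2 = True; q4 = True; q5 = True; q6 = False

  ((q6 ∧ ¬q5) ↔ q2) → ((¬q6 ↔ q6) ∧ q1) = True
    (q6 ∧ ¬q5) ↔ q2 = False
      q6 ∧ ¬q5 = False
        ¬q5 = False
    (¬q6 ↔ q6) ∧ q1 = False
      ¬q6 ↔ q6 = False
        ¬q6 = True
  (q2 ∧ q4) ∧ ((q2 → q4) ∨ q1) = True
    q2 ∧ q4 = True
    (q2 → q4) ∨ q1 = True
      q2 → q4 = True
Both conjuncts True, so the formula holds.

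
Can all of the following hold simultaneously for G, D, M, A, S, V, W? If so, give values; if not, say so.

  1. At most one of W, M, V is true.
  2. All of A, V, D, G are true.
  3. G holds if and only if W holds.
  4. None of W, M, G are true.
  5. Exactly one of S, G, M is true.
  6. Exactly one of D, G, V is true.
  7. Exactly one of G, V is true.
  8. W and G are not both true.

The formula is unsatisfiable.

Case G = True:
  Constraint (4) is violated (G=T) — contradiction.
Case G = False:
  Constraint (2) is violated (G=F) — contradiction.
Both cases fail — unsatisfiable.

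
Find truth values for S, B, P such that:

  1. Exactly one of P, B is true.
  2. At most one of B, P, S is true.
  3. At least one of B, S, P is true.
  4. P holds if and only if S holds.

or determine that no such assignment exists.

S = False; B = True; P = False

  (1) {P, B}: 1 true — exactly one ✓
  (2) {B, P, S}: 1 true — at most one ✓
  (3) {B, S, P}: 1 true — at least one ✓
  (4) P=F, S=F — same ✓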